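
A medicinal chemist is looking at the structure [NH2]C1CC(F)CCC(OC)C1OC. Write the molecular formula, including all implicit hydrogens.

Walk through each heavy atom and fill implicit hydrogens from standard valence (C 4, N 3, O 2, S 2, halogen 1):
  atom 1: N with explicit H count 2
  atom 2: C, bond orders sum to 3 (valence 4) → 1 H
  atom 3: C, bond orders sum to 2 (valence 4) → 2 H
  atom 4: C, bond orders sum to 3 (valence 4) → 1 H
  atom 5: F (halogen, monovalent) → 0 H
  atom 6: C, bond orders sum to 2 (valence 4) → 2 H
  atom 7: C, bond orders sum to 2 (valence 4) → 2 H
  atom 8: C, bond orders sum to 3 (valence 4) → 1 H
  atom 9: O, bond orders sum to 2 (valence 2) → 0 H
  atom 10: C, bond orders sum to 1 (valence 4) → 3 H
  atom 11: C, bond orders sum to 3 (valence 4) → 1 H
  atom 12: O, bond orders sum to 2 (valence 2) → 0 H
  atom 13: C, bond orders sum to 1 (valence 4) → 3 H
Totals → C:9, H:18, F:1, N:1, O:2.

C9H18FNO2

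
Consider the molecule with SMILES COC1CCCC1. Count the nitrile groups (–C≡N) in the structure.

0

Scan the SMILES for the nitrile motif — none present.
Groups that are present: 1 ether.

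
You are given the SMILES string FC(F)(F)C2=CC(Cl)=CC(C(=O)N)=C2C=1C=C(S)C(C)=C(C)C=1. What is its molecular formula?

C16H13ClF3NOS

Walk through each heavy atom and fill implicit hydrogens from standard valence (C 4, N 3, O 2, S 2, halogen 1):
  atom 1: F (halogen, monovalent) → 0 H
  atom 2: C, bond orders sum to 4 (valence 4) → 0 H
  atom 3: F (halogen, monovalent) → 0 H
  atom 4: F (halogen, monovalent) → 0 H
  atom 5: C, bond orders sum to 4 (valence 4) → 0 H
  atom 6: C, bond orders sum to 3 (valence 4) → 1 H
  atom 7: C, bond orders sum to 4 (valence 4) → 0 H
  atom 8: Cl (halogen, monovalent) → 0 H
  atom 9: C, bond orders sum to 3 (valence 4) → 1 H
  atom 10: C, bond orders sum to 4 (valence 4) → 0 H
  atom 11: C, bond orders sum to 4 (valence 4) → 0 H
  atom 12: O, bond orders sum to 2 (valence 2) → 0 H
  atom 13: N, bond orders sum to 1 (valence 3) → 2 H
  atom 14: C, bond orders sum to 4 (valence 4) → 0 H
  atom 15: C, bond orders sum to 4 (valence 4) → 0 H
  atom 16: C, bond orders sum to 3 (valence 4) → 1 H
  atom 17: C, bond orders sum to 4 (valence 4) → 0 H
  atom 18: S, bond orders sum to 1 (valence 2) → 1 H
  atom 19: C, bond orders sum to 4 (valence 4) → 0 H
  atom 20: C, bond orders sum to 1 (valence 4) → 3 H
  atom 21: C, bond orders sum to 4 (valence 4) → 0 H
  atom 22: C, bond orders sum to 1 (valence 4) → 3 H
  atom 23: C, bond orders sum to 3 (valence 4) → 1 H
Totals → C:16, H:13, Cl:1, F:3, N:1, O:1, S:1.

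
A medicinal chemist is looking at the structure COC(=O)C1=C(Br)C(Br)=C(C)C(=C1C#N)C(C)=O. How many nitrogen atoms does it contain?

1

Scan the SMILES for N atoms (remember two-letter symbols like Cl and Br are single atoms).
Nitrogen count: 1.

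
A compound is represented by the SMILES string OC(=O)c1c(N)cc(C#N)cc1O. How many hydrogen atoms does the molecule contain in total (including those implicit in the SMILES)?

6

Walk through each heavy atom and fill implicit hydrogens from standard valence (C 4, N 3, O 2, S 2, halogen 1); for lowercase aromatic atoms, an aromatic c carries 1 H when it has two neighbours and 0 H with three, and aromatic n carries 0 H:
  atom 1: O, bond orders sum to 1 (valence 2) → 1 H
  atom 2: C, bond orders sum to 4 (valence 4) → 0 H
  atom 3: O, bond orders sum to 2 (valence 2) → 0 H
  atom 4: aromatic c, 3 neighbours → 0 H
  atom 5: aromatic c, 3 neighbours → 0 H
  atom 6: N, bond orders sum to 1 (valence 3) → 2 H
  atom 7: aromatic c, 2 neighbours → 1 H
  atom 8: aromatic c, 3 neighbours → 0 H
  atom 9: C, bond orders sum to 4 (valence 4) → 0 H
  atom 10: N, bond orders sum to 3 (valence 3) → 0 H
  atom 11: aromatic c, 2 neighbours → 1 H
  atom 12: aromatic c, 3 neighbours → 0 H
  atom 13: O, bond orders sum to 1 (valence 2) → 1 H
Total hydrogens: 6.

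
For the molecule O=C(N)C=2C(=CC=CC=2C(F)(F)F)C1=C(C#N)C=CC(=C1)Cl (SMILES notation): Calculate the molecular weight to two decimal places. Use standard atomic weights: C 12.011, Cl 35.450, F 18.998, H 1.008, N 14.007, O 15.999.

324.69 g/mol

First, the molecular formula is C15H8ClF3N2O (counting implicit H from valence).
  C: 15 × 12.011 = 180.165
  Cl: 1 × 35.450 = 35.450
  F: 3 × 18.998 = 56.994
  H: 8 × 1.008 = 8.064
  N: 2 × 14.007 = 28.014
  O: 1 × 15.999 = 15.999
Sum: 15×12.011 + 1×35.450 + 3×18.998 + 8×1.008 + 2×14.007 + 1×15.999 = 324.686 → 324.69 g/mol.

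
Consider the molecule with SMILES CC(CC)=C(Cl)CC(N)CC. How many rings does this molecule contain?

In SMILES, each pair of matching ring-closure digits denotes one ring-closing bond; the number of such bonds equals the number of independent rings.
Ring-closure bonds here: 0.

0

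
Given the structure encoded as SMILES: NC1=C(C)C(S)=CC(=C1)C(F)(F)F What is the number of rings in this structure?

1

In SMILES, each pair of matching ring-closure digits denotes one ring-closing bond; the number of such bonds equals the number of independent rings.
Ring-closure bonds here: 1.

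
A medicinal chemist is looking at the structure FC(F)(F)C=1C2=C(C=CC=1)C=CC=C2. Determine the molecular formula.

Walk through each heavy atom and fill implicit hydrogens from standard valence (C 4, N 3, O 2, S 2, halogen 1):
  atom 1: F (halogen, monovalent) → 0 H
  atom 2: C, bond orders sum to 4 (valence 4) → 0 H
  atom 3: F (halogen, monovalent) → 0 H
  atom 4: F (halogen, monovalent) → 0 H
  atom 5: C, bond orders sum to 4 (valence 4) → 0 H
  atom 6: C, bond orders sum to 4 (valence 4) → 0 H
  atom 7: C, bond orders sum to 4 (valence 4) → 0 H
  atom 8: C, bond orders sum to 3 (valence 4) → 1 H
  atom 9: C, bond orders sum to 3 (valence 4) → 1 H
  atom 10: C, bond orders sum to 3 (valence 4) → 1 H
  atom 11: C, bond orders sum to 3 (valence 4) → 1 H
  atom 12: C, bond orders sum to 3 (valence 4) → 1 H
  atom 13: C, bond orders sum to 3 (valence 4) → 1 H
  atom 14: C, bond orders sum to 3 (valence 4) → 1 H
Totals → C:11, H:7, F:3.

C11H7F3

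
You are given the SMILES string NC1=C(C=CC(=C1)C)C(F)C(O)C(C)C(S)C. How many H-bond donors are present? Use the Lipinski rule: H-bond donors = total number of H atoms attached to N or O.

3

Donors: find every N or O and count the H atoms it carries.
  atom 1 (N): bond orders sum to 1 → 2 H
  atom 12 (O): bond orders sum to 1 → 1 H
Lipinski HBD = 3.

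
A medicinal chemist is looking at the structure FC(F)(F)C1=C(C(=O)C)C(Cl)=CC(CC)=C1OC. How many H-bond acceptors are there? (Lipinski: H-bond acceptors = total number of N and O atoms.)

2

N atoms: 0; O atoms: 2.
Lipinski HBA = 0 + 2 = 2.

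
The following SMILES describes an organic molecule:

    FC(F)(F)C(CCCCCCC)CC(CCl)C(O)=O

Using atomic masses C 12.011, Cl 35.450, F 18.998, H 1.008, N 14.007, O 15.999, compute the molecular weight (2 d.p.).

302.76 g/mol

First, the molecular formula is C13H22ClF3O2 (counting implicit H from valence).
  C: 13 × 12.011 = 156.143
  Cl: 1 × 35.450 = 35.450
  F: 3 × 18.998 = 56.994
  H: 22 × 1.008 = 22.176
  O: 2 × 15.999 = 31.998
Sum: 13×12.011 + 1×35.450 + 3×18.998 + 22×1.008 + 2×15.999 = 302.761 → 302.76 g/mol.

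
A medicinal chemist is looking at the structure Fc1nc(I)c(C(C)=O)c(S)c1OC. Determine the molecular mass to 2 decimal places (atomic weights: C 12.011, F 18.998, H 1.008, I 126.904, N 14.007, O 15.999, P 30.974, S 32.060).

327.11 g/mol

First, the molecular formula is C8H7FINO2S (counting implicit H from valence).
  C: 8 × 12.011 = 96.088
  F: 1 × 18.998 = 18.998
  H: 7 × 1.008 = 7.056
  I: 1 × 126.904 = 126.904
  N: 1 × 14.007 = 14.007
  O: 2 × 15.999 = 31.998
  S: 1 × 32.060 = 32.060
Sum: 8×12.011 + 1×18.998 + 7×1.008 + 1×126.904 + 1×14.007 + 2×15.999 + 1×32.060 = 327.111 → 327.11 g/mol.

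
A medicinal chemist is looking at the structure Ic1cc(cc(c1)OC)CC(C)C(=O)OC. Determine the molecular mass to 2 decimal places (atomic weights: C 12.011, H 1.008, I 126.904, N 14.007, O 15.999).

First, the molecular formula is C12H15IO3 (counting implicit H from valence).
  C: 12 × 12.011 = 144.132
  H: 15 × 1.008 = 15.120
  I: 1 × 126.904 = 126.904
  O: 3 × 15.999 = 47.997
Sum: 12×12.011 + 15×1.008 + 1×126.904 + 3×15.999 = 334.153 → 334.15 g/mol.

334.15 g/mol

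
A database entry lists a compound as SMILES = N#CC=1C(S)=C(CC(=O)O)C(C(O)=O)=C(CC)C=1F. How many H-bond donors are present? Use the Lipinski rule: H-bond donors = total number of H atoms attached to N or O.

2

Donors: find every N or O and count the H atoms it carries.
  atom 1 (N): bond orders sum to 3 → 0 H
  atom 9 (O): bond orders sum to 2 → 0 H
  atom 10 (O): bond orders sum to 1 → 1 H
  atom 13 (O): bond orders sum to 1 → 1 H
  atom 14 (O): bond orders sum to 2 → 0 H
Lipinski HBD = 2.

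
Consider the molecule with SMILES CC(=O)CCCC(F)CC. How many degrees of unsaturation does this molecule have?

1

Degree of unsaturation = (number of rings) + (number of π bonds).
Ring closures in the SMILES: 0.
π bonds: 1 double bond (each 1 DoU) → 1 DoU from unsaturation.
Total DoU = 0 + 1 = 1.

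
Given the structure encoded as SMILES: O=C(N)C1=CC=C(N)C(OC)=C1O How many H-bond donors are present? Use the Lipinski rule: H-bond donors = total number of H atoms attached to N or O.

5

Donors: find every N or O and count the H atoms it carries.
  atom 1 (O): bond orders sum to 2 → 0 H
  atom 3 (N): bond orders sum to 1 → 2 H
  atom 8 (N): bond orders sum to 1 → 2 H
  atom 10 (O): bond orders sum to 2 → 0 H
  atom 13 (O): bond orders sum to 1 → 1 H
Lipinski HBD = 5.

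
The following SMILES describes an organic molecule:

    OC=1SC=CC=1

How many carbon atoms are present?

Count every carbon token in the SMILES (each C, including those in ring-closure positions and inside branches).
Carbon count: 4.

4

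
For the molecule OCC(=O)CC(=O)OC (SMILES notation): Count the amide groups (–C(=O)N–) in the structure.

0

Scan the SMILES for the amide motif — none present.
Groups that are present: 1 ester, 1 hydroxyl, 1 ketone.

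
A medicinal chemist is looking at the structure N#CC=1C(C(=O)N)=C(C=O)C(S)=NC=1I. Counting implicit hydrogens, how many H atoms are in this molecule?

4

Walk through each heavy atom and fill implicit hydrogens from standard valence (C 4, N 3, O 2, S 2, halogen 1):
  atom 1: N, bond orders sum to 3 (valence 3) → 0 H
  atom 2: C, bond orders sum to 4 (valence 4) → 0 H
  atom 3: C, bond orders sum to 4 (valence 4) → 0 H
  atom 4: C, bond orders sum to 4 (valence 4) → 0 H
  atom 5: C, bond orders sum to 4 (valence 4) → 0 H
  atom 6: O, bond orders sum to 2 (valence 2) → 0 H
  atom 7: N, bond orders sum to 1 (valence 3) → 2 H
  atom 8: C, bond orders sum to 4 (valence 4) → 0 H
  atom 9: C, bond orders sum to 3 (valence 4) → 1 H
  atom 10: O, bond orders sum to 2 (valence 2) → 0 H
  atom 11: C, bond orders sum to 4 (valence 4) → 0 H
  atom 12: S, bond orders sum to 1 (valence 2) → 1 H
  atom 13: N, bond orders sum to 3 (valence 3) → 0 H
  atom 14: C, bond orders sum to 4 (valence 4) → 0 H
  atom 15: I (halogen, monovalent) → 0 H
Total hydrogens: 4.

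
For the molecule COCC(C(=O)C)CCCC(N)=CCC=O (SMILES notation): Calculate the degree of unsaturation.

3

Degree of unsaturation = (number of rings) + (number of π bonds).
Ring closures in the SMILES: 0.
π bonds: 3 double bonds (each 1 DoU) → 3 DoU from unsaturation.
Total DoU = 0 + 3 = 3.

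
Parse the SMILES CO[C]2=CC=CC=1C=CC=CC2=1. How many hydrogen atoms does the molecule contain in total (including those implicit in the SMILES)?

10

Walk through each heavy atom and fill implicit hydrogens from standard valence (C 4, N 3, O 2, S 2, halogen 1):
  atom 1: C, bond orders sum to 1 (valence 4) → 3 H
  atom 2: O, bond orders sum to 2 (valence 2) → 0 H
  atom 3: C with explicit H count 0
  atom 4: C, bond orders sum to 3 (valence 4) → 1 H
  atom 5: C, bond orders sum to 3 (valence 4) → 1 H
  atom 6: C, bond orders sum to 3 (valence 4) → 1 H
  atom 7: C, bond orders sum to 4 (valence 4) → 0 H
  atom 8: C, bond orders sum to 3 (valence 4) → 1 H
  atom 9: C, bond orders sum to 3 (valence 4) → 1 H
  atom 10: C, bond orders sum to 3 (valence 4) → 1 H
  atom 11: C, bond orders sum to 3 (valence 4) → 1 H
  atom 12: C, bond orders sum to 4 (valence 4) → 0 H
Total hydrogens: 10.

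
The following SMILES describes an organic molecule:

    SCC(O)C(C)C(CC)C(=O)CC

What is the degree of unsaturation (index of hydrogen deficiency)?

Molecular formula: C10H20O2S.
DoU = (2C + 2 + N − H − X) / 2, where X is the halogen count and O/S are ignored.
    = (2·10 + 2 + 0 − 20 − 0) / 2 = 2 / 2 = 1.

1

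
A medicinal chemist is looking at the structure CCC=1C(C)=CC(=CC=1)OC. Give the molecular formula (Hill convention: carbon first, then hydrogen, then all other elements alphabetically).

C10H14O

Walk through each heavy atom and fill implicit hydrogens from standard valence (C 4, N 3, O 2, S 2, halogen 1):
  atom 1: C, bond orders sum to 1 (valence 4) → 3 H
  atom 2: C, bond orders sum to 2 (valence 4) → 2 H
  atom 3: C, bond orders sum to 4 (valence 4) → 0 H
  atom 4: C, bond orders sum to 4 (valence 4) → 0 H
  atom 5: C, bond orders sum to 1 (valence 4) → 3 H
  atom 6: C, bond orders sum to 3 (valence 4) → 1 H
  atom 7: C, bond orders sum to 4 (valence 4) → 0 H
  atom 8: C, bond orders sum to 3 (valence 4) → 1 H
  atom 9: C, bond orders sum to 3 (valence 4) → 1 H
  atom 10: O, bond orders sum to 2 (valence 2) → 0 H
  atom 11: C, bond orders sum to 1 (valence 4) → 3 H
Totals → C:10, H:14, O:1.
In Hill order: C10H14O.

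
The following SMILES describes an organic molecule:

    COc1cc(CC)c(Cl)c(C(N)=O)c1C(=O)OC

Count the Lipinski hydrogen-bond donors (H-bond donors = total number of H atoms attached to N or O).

2

Donors: find every N or O and count the H atoms it carries.
  atom 2 (O): bond orders sum to 2 → 0 H
  atom 12 (N): bond orders sum to 1 → 2 H
  atom 13 (O): bond orders sum to 2 → 0 H
  atom 16 (O): bond orders sum to 2 → 0 H
  atom 17 (O): bond orders sum to 2 → 0 H
Lipinski HBD = 2.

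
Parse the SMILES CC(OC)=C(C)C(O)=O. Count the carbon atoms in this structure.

6

Count every carbon token in the SMILES (each C, including those in ring-closure positions and inside branches).
Carbon count: 6.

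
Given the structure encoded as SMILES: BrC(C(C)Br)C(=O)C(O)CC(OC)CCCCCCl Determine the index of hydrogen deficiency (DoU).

Molecular formula: C13H23Br2ClO3.
DoU = (2C + 2 + N − H − X) / 2, where X is the halogen count and O/S are ignored.
    = (2·13 + 2 + 0 − 23 − 3) / 2 = 2 / 2 = 1.

1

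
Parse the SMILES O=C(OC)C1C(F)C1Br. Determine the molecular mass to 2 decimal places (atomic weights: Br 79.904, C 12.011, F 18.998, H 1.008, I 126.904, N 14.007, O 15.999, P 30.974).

197.00 g/mol

First, the molecular formula is C5H6BrFO2 (counting implicit H from valence).
  Br: 1 × 79.904 = 79.904
  C: 5 × 12.011 = 60.055
  F: 1 × 18.998 = 18.998
  H: 6 × 1.008 = 6.048
  O: 2 × 15.999 = 31.998
Sum: 1×79.904 + 5×12.011 + 1×18.998 + 6×1.008 + 2×15.999 = 197.003 → 197.00 g/mol.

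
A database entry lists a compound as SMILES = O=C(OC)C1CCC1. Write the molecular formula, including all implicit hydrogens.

Walk through each heavy atom and fill implicit hydrogens from standard valence (C 4, N 3, O 2, S 2, halogen 1):
  atom 1: O, bond orders sum to 2 (valence 2) → 0 H
  atom 2: C, bond orders sum to 4 (valence 4) → 0 H
  atom 3: O, bond orders sum to 2 (valence 2) → 0 H
  atom 4: C, bond orders sum to 1 (valence 4) → 3 H
  atom 5: C, bond orders sum to 3 (valence 4) → 1 H
  atom 6: C, bond orders sum to 2 (valence 4) → 2 H
  atom 7: C, bond orders sum to 2 (valence 4) → 2 H
  atom 8: C, bond orders sum to 2 (valence 4) → 2 H
Totals → C:6, H:10, O:2.
In Hill order: C6H10O2.

C6H10O2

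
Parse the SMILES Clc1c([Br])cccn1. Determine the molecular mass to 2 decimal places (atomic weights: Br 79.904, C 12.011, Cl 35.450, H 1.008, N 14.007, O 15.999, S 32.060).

192.44 g/mol

First, the molecular formula is C5H3BrClN (counting implicit H from valence).
  Br: 1 × 79.904 = 79.904
  C: 5 × 12.011 = 60.055
  Cl: 1 × 35.450 = 35.450
  H: 3 × 1.008 = 3.024
  N: 1 × 14.007 = 14.007
Sum: 1×79.904 + 5×12.011 + 1×35.450 + 3×1.008 + 1×14.007 = 192.440 → 192.44 g/mol.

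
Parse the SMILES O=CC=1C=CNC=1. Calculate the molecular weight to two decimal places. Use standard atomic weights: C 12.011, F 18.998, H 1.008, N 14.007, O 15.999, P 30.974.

First, the molecular formula is C5H5NO (counting implicit H from valence).
  C: 5 × 12.011 = 60.055
  H: 5 × 1.008 = 5.040
  N: 1 × 14.007 = 14.007
  O: 1 × 15.999 = 15.999
Sum: 5×12.011 + 5×1.008 + 1×14.007 + 1×15.999 = 95.101 → 95.10 g/mol.

95.10 g/mol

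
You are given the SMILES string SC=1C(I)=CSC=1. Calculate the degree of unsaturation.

Molecular formula: C4H3IS2.
DoU = (2C + 2 + N − H − X) / 2, where X is the halogen count and O/S are ignored.
    = (2·4 + 2 + 0 − 3 − 1) / 2 = 6 / 2 = 3.

3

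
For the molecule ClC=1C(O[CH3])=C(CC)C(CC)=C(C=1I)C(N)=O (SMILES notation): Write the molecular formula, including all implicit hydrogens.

C12H15ClINO2

Walk through each heavy atom and fill implicit hydrogens from standard valence (C 4, N 3, O 2, S 2, halogen 1):
  atom 1: Cl (halogen, monovalent) → 0 H
  atom 2: C, bond orders sum to 4 (valence 4) → 0 H
  atom 3: C, bond orders sum to 4 (valence 4) → 0 H
  atom 4: O, bond orders sum to 2 (valence 2) → 0 H
  atom 5: C with explicit H count 3
  atom 6: C, bond orders sum to 4 (valence 4) → 0 H
  atom 7: C, bond orders sum to 2 (valence 4) → 2 H
  atom 8: C, bond orders sum to 1 (valence 4) → 3 H
  atom 9: C, bond orders sum to 4 (valence 4) → 0 H
  atom 10: C, bond orders sum to 2 (valence 4) → 2 H
  atom 11: C, bond orders sum to 1 (valence 4) → 3 H
  atom 12: C, bond orders sum to 4 (valence 4) → 0 H
  atom 13: C, bond orders sum to 4 (valence 4) → 0 H
  atom 14: I (halogen, monovalent) → 0 H
  atom 15: C, bond orders sum to 4 (valence 4) → 0 H
  atom 16: N, bond orders sum to 1 (valence 3) → 2 H
  atom 17: O, bond orders sum to 2 (valence 2) → 0 H
Totals → C:12, H:15, Cl:1, I:1, N:1, O:2.
In Hill order: C12H15ClINO2.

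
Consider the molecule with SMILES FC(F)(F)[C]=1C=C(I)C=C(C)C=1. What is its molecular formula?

Walk through each heavy atom and fill implicit hydrogens from standard valence (C 4, N 3, O 2, S 2, halogen 1):
  atom 1: F (halogen, monovalent) → 0 H
  atom 2: C, bond orders sum to 4 (valence 4) → 0 H
  atom 3: F (halogen, monovalent) → 0 H
  atom 4: F (halogen, monovalent) → 0 H
  atom 5: C with explicit H count 0
  atom 6: C, bond orders sum to 3 (valence 4) → 1 H
  atom 7: C, bond orders sum to 4 (valence 4) → 0 H
  atom 8: I (halogen, monovalent) → 0 H
  atom 9: C, bond orders sum to 3 (valence 4) → 1 H
  atom 10: C, bond orders sum to 4 (valence 4) → 0 H
  atom 11: C, bond orders sum to 1 (valence 4) → 3 H
  atom 12: C, bond orders sum to 3 (valence 4) → 1 H
Totals → C:8, H:6, F:3, I:1.

C8H6F3I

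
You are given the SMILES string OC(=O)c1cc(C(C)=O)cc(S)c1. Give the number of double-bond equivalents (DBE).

Molecular formula: C9H8O3S.
DoU = (2C + 2 + N − H − X) / 2, where X is the halogen count and O/S are ignored.
    = (2·9 + 2 + 0 − 8 − 0) / 2 = 12 / 2 = 6.

6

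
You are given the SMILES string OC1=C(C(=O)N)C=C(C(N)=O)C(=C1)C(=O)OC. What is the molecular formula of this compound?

C10H10N2O5

Walk through each heavy atom and fill implicit hydrogens from standard valence (C 4, N 3, O 2, S 2, halogen 1):
  atom 1: O, bond orders sum to 1 (valence 2) → 1 H
  atom 2: C, bond orders sum to 4 (valence 4) → 0 H
  atom 3: C, bond orders sum to 4 (valence 4) → 0 H
  atom 4: C, bond orders sum to 4 (valence 4) → 0 H
  atom 5: O, bond orders sum to 2 (valence 2) → 0 H
  atom 6: N, bond orders sum to 1 (valence 3) → 2 H
  atom 7: C, bond orders sum to 3 (valence 4) → 1 H
  atom 8: C, bond orders sum to 4 (valence 4) → 0 H
  atom 9: C, bond orders sum to 4 (valence 4) → 0 H
  atom 10: N, bond orders sum to 1 (valence 3) → 2 H
  atom 11: O, bond orders sum to 2 (valence 2) → 0 H
  atom 12: C, bond orders sum to 4 (valence 4) → 0 H
  atom 13: C, bond orders sum to 3 (valence 4) → 1 H
  atom 14: C, bond orders sum to 4 (valence 4) → 0 H
  atom 15: O, bond orders sum to 2 (valence 2) → 0 H
  atom 16: O, bond orders sum to 2 (valence 2) → 0 H
  atom 17: C, bond orders sum to 1 (valence 4) → 3 H
Totals → C:10, H:10, N:2, O:5.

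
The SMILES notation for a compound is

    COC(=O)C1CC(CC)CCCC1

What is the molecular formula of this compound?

C11H20O2

Walk through each heavy atom and fill implicit hydrogens from standard valence (C 4, N 3, O 2, S 2, halogen 1):
  atom 1: C, bond orders sum to 1 (valence 4) → 3 H
  atom 2: O, bond orders sum to 2 (valence 2) → 0 H
  atom 3: C, bond orders sum to 4 (valence 4) → 0 H
  atom 4: O, bond orders sum to 2 (valence 2) → 0 H
  atom 5: C, bond orders sum to 3 (valence 4) → 1 H
  atom 6: C, bond orders sum to 2 (valence 4) → 2 H
  atom 7: C, bond orders sum to 3 (valence 4) → 1 H
  atom 8: C, bond orders sum to 2 (valence 4) → 2 H
  atom 9: C, bond orders sum to 1 (valence 4) → 3 H
  atom 10: C, bond orders sum to 2 (valence 4) → 2 H
  atom 11: C, bond orders sum to 2 (valence 4) → 2 H
  atom 12: C, bond orders sum to 2 (valence 4) → 2 H
  atom 13: C, bond orders sum to 2 (valence 4) → 2 H
Totals → C:11, H:20, O:2.
In Hill order: C11H20O2.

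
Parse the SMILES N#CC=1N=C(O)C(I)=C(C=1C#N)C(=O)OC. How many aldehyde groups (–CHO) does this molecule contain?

0

Scan the SMILES for the aldehyde motif — none present.
Groups that are present: 1 ester, 1 hydroxyl, 2 nitrile.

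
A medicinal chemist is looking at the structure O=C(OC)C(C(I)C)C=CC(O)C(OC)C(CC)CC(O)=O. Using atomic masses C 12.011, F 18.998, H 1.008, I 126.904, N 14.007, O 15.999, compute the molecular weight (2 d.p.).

First, the molecular formula is C15H25IO6 (counting implicit H from valence).
  C: 15 × 12.011 = 180.165
  H: 25 × 1.008 = 25.200
  I: 1 × 126.904 = 126.904
  O: 6 × 15.999 = 95.994
Sum: 15×12.011 + 25×1.008 + 1×126.904 + 6×15.999 = 428.263 → 428.26 g/mol.

428.26 g/mol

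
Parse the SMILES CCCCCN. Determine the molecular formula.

C5H13N

Walk through each heavy atom and fill implicit hydrogens from standard valence (C 4, N 3, O 2, S 2, halogen 1):
  atom 1: C, bond orders sum to 1 (valence 4) → 3 H
  atom 2: C, bond orders sum to 2 (valence 4) → 2 H
  atom 3: C, bond orders sum to 2 (valence 4) → 2 H
  atom 4: C, bond orders sum to 2 (valence 4) → 2 H
  atom 5: C, bond orders sum to 2 (valence 4) → 2 H
  atom 6: N, bond orders sum to 1 (valence 3) → 2 H
Totals → C:5, H:13, N:1.
In Hill order: C5H13N.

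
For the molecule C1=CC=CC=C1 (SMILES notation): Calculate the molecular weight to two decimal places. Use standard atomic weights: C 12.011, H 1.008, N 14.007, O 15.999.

First, the molecular formula is C6H6 (counting implicit H from valence).
  C: 6 × 12.011 = 72.066
  H: 6 × 1.008 = 6.048
Sum: 6×12.011 + 6×1.008 = 78.114 → 78.11 g/mol.

78.11 g/mol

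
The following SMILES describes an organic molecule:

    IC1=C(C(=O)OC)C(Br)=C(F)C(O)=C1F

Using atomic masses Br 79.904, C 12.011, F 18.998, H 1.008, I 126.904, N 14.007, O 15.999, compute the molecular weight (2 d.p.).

392.92 g/mol

First, the molecular formula is C8H4BrF2IO3 (counting implicit H from valence).
  Br: 1 × 79.904 = 79.904
  C: 8 × 12.011 = 96.088
  F: 2 × 18.998 = 37.996
  H: 4 × 1.008 = 4.032
  I: 1 × 126.904 = 126.904
  O: 3 × 15.999 = 47.997
Sum: 1×79.904 + 8×12.011 + 2×18.998 + 4×1.008 + 1×126.904 + 3×15.999 = 392.921 → 392.92 g/mol.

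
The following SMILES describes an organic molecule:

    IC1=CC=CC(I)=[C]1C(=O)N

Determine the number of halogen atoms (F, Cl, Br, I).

2

Halogen atoms appear at heavy-atom positions 1, 7 (2×I).
Other groups present: 1 amide.
Halogen count: 2.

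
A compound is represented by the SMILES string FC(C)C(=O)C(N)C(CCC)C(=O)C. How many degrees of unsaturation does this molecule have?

Molecular formula: C10H18FNO2.
DoU = (2C + 2 + N − H − X) / 2, where X is the halogen count and O/S are ignored.
    = (2·10 + 2 + 1 − 18 − 1) / 2 = 4 / 2 = 2.

2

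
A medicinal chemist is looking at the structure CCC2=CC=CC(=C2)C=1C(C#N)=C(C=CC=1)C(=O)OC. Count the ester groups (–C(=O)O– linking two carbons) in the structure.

The ester motif appears at heavy-atom position 17 in the SMILES.
Other groups present: 1 nitrile.
Ester count: 1.

1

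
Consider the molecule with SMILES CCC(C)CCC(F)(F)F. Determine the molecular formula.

C7H13F3

Walk through each heavy atom and fill implicit hydrogens from standard valence (C 4, N 3, O 2, S 2, halogen 1):
  atom 1: C, bond orders sum to 1 (valence 4) → 3 H
  atom 2: C, bond orders sum to 2 (valence 4) → 2 H
  atom 3: C, bond orders sum to 3 (valence 4) → 1 H
  atom 4: C, bond orders sum to 1 (valence 4) → 3 H
  atom 5: C, bond orders sum to 2 (valence 4) → 2 H
  atom 6: C, bond orders sum to 2 (valence 4) → 2 H
  atom 7: C, bond orders sum to 4 (valence 4) → 0 H
  atom 8: F (halogen, monovalent) → 0 H
  atom 9: F (halogen, monovalent) → 0 H
  atom 10: F (halogen, monovalent) → 0 H
Totals → C:7, H:13, F:3.
In Hill order: C7H13F3.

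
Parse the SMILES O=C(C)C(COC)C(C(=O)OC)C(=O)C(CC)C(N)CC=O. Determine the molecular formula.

Walk through each heavy atom and fill implicit hydrogens from standard valence (C 4, N 3, O 2, S 2, halogen 1):
  atom 1: O, bond orders sum to 2 (valence 2) → 0 H
  atom 2: C, bond orders sum to 4 (valence 4) → 0 H
  atom 3: C, bond orders sum to 1 (valence 4) → 3 H
  atom 4: C, bond orders sum to 3 (valence 4) → 1 H
  atom 5: C, bond orders sum to 2 (valence 4) → 2 H
  atom 6: O, bond orders sum to 2 (valence 2) → 0 H
  atom 7: C, bond orders sum to 1 (valence 4) → 3 H
  atom 8: C, bond orders sum to 3 (valence 4) → 1 H
  atom 9: C, bond orders sum to 4 (valence 4) → 0 H
  atom 10: O, bond orders sum to 2 (valence 2) → 0 H
  atom 11: O, bond orders sum to 2 (valence 2) → 0 H
  atom 12: C, bond orders sum to 1 (valence 4) → 3 H
  atom 13: C, bond orders sum to 4 (valence 4) → 0 H
  atom 14: O, bond orders sum to 2 (valence 2) → 0 H
  atom 15: C, bond orders sum to 3 (valence 4) → 1 H
  atom 16: C, bond orders sum to 2 (valence 4) → 2 H
  atom 17: C, bond orders sum to 1 (valence 4) → 3 H
  atom 18: C, bond orders sum to 3 (valence 4) → 1 H
  atom 19: N, bond orders sum to 1 (valence 3) → 2 H
  atom 20: C, bond orders sum to 2 (valence 4) → 2 H
  atom 21: C, bond orders sum to 3 (valence 4) → 1 H
  atom 22: O, bond orders sum to 2 (valence 2) → 0 H
Totals → C:15, H:25, N:1, O:6.
In Hill order: C15H25NO6.

C15H25NO6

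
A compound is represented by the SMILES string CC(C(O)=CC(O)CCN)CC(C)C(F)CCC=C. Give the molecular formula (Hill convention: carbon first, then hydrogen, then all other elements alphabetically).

C15H28FNO2

Walk through each heavy atom and fill implicit hydrogens from standard valence (C 4, N 3, O 2, S 2, halogen 1):
  atom 1: C, bond orders sum to 1 (valence 4) → 3 H
  atom 2: C, bond orders sum to 3 (valence 4) → 1 H
  atom 3: C, bond orders sum to 4 (valence 4) → 0 H
  atom 4: O, bond orders sum to 1 (valence 2) → 1 H
  atom 5: C, bond orders sum to 3 (valence 4) → 1 H
  atom 6: C, bond orders sum to 3 (valence 4) → 1 H
  atom 7: O, bond orders sum to 1 (valence 2) → 1 H
  atom 8: C, bond orders sum to 2 (valence 4) → 2 H
  atom 9: C, bond orders sum to 2 (valence 4) → 2 H
  atom 10: N, bond orders sum to 1 (valence 3) → 2 H
  atom 11: C, bond orders sum to 2 (valence 4) → 2 H
  atom 12: C, bond orders sum to 3 (valence 4) → 1 H
  atom 13: C, bond orders sum to 1 (valence 4) → 3 H
  atom 14: C, bond orders sum to 3 (valence 4) → 1 H
  atom 15: F (halogen, monovalent) → 0 H
  atom 16: C, bond orders sum to 2 (valence 4) → 2 H
  atom 17: C, bond orders sum to 2 (valence 4) → 2 H
  atom 18: C, bond orders sum to 3 (valence 4) → 1 H
  atom 19: C, bond orders sum to 2 (valence 4) → 2 H
Totals → C:15, H:28, F:1, N:1, O:2.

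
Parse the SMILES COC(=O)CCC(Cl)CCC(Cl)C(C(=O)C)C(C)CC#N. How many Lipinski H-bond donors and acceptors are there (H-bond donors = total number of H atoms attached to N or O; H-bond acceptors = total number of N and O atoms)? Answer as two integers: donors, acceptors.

0, 4

Donors: find every N or O and count the H atoms it carries.
  atom 2 (O): bond orders sum to 2 → 0 H
  atom 4 (O): bond orders sum to 2 → 0 H
  atom 15 (O): bond orders sum to 2 → 0 H
  atom 21 (N): bond orders sum to 3 → 0 H
Lipinski HBD = 0.
Acceptors: N atoms = 1, O atoms = 3 → HBA = 4.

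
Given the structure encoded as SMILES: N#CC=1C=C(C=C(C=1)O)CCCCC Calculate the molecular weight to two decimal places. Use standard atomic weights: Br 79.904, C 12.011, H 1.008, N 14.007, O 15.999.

189.26 g/mol

First, the molecular formula is C12H15NO (counting implicit H from valence).
  C: 12 × 12.011 = 144.132
  H: 15 × 1.008 = 15.120
  N: 1 × 14.007 = 14.007
  O: 1 × 15.999 = 15.999
Sum: 12×12.011 + 15×1.008 + 1×14.007 + 1×15.999 = 189.258 → 189.26 g/mol.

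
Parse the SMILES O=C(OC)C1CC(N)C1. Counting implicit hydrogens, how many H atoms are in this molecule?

11

Walk through each heavy atom and fill implicit hydrogens from standard valence (C 4, N 3, O 2, S 2, halogen 1):
  atom 1: O, bond orders sum to 2 (valence 2) → 0 H
  atom 2: C, bond orders sum to 4 (valence 4) → 0 H
  atom 3: O, bond orders sum to 2 (valence 2) → 0 H
  atom 4: C, bond orders sum to 1 (valence 4) → 3 H
  atom 5: C, bond orders sum to 3 (valence 4) → 1 H
  atom 6: C, bond orders sum to 2 (valence 4) → 2 H
  atom 7: C, bond orders sum to 3 (valence 4) → 1 H
  atom 8: N, bond orders sum to 1 (valence 3) → 2 H
  atom 9: C, bond orders sum to 2 (valence 4) → 2 H
Total hydrogens: 11.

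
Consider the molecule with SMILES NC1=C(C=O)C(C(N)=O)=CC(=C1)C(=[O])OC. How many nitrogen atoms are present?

Scan the SMILES for N atoms (remember two-letter symbols like Cl and Br are single atoms).
Nitrogen count: 2.

2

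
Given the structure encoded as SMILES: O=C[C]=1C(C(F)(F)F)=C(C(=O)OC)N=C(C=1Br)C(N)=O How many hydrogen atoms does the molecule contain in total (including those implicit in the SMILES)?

Walk through each heavy atom and fill implicit hydrogens from standard valence (C 4, N 3, O 2, S 2, halogen 1):
  atom 1: O, bond orders sum to 2 (valence 2) → 0 H
  atom 2: C, bond orders sum to 3 (valence 4) → 1 H
  atom 3: C with explicit H count 0
  atom 4: C, bond orders sum to 4 (valence 4) → 0 H
  atom 5: C, bond orders sum to 4 (valence 4) → 0 H
  atom 6: F (halogen, monovalent) → 0 H
  atom 7: F (halogen, monovalent) → 0 H
  atom 8: F (halogen, monovalent) → 0 H
  atom 9: C, bond orders sum to 4 (valence 4) → 0 H
  atom 10: C, bond orders sum to 4 (valence 4) → 0 H
  atom 11: O, bond orders sum to 2 (valence 2) → 0 H
  atom 12: O, bond orders sum to 2 (valence 2) → 0 H
  atom 13: C, bond orders sum to 1 (valence 4) → 3 H
  atom 14: N, bond orders sum to 3 (valence 3) → 0 H
  atom 15: C, bond orders sum to 4 (valence 4) → 0 H
  atom 16: C, bond orders sum to 4 (valence 4) → 0 H
  atom 17: Br (halogen, monovalent) → 0 H
  atom 18: C, bond orders sum to 4 (valence 4) → 0 H
  atom 19: N, bond orders sum to 1 (valence 3) → 2 H
  atom 20: O, bond orders sum to 2 (valence 2) → 0 H
Total hydrogens: 6.

6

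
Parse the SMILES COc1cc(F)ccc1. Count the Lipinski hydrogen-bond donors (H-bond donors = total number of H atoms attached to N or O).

0

Donors: find every N or O and count the H atoms it carries.
  atom 2 (O): bond orders sum to 2 → 0 H
Lipinski HBD = 0.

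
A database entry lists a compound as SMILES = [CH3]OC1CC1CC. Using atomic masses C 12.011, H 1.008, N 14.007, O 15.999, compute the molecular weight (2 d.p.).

100.16 g/mol

First, the molecular formula is C6H12O (counting implicit H from valence).
  C: 6 × 12.011 = 72.066
  H: 12 × 1.008 = 12.096
  O: 1 × 15.999 = 15.999
Sum: 6×12.011 + 12×1.008 + 1×15.999 = 100.161 → 100.16 g/mol.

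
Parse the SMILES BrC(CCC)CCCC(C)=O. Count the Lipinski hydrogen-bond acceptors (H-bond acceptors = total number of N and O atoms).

N atoms: 0; O atoms: 1.
Lipinski HBA = 0 + 1 = 1.

1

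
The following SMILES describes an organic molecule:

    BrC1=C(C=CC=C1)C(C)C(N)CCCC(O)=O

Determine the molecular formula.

C13H18BrNO2

Walk through each heavy atom and fill implicit hydrogens from standard valence (C 4, N 3, O 2, S 2, halogen 1):
  atom 1: Br (halogen, monovalent) → 0 H
  atom 2: C, bond orders sum to 4 (valence 4) → 0 H
  atom 3: C, bond orders sum to 4 (valence 4) → 0 H
  atom 4: C, bond orders sum to 3 (valence 4) → 1 H
  atom 5: C, bond orders sum to 3 (valence 4) → 1 H
  atom 6: C, bond orders sum to 3 (valence 4) → 1 H
  atom 7: C, bond orders sum to 3 (valence 4) → 1 H
  atom 8: C, bond orders sum to 3 (valence 4) → 1 H
  atom 9: C, bond orders sum to 1 (valence 4) → 3 H
  atom 10: C, bond orders sum to 3 (valence 4) → 1 H
  atom 11: N, bond orders sum to 1 (valence 3) → 2 H
  atom 12: C, bond orders sum to 2 (valence 4) → 2 H
  atom 13: C, bond orders sum to 2 (valence 4) → 2 H
  atom 14: C, bond orders sum to 2 (valence 4) → 2 H
  atom 15: C, bond orders sum to 4 (valence 4) → 0 H
  atom 16: O, bond orders sum to 1 (valence 2) → 1 H
  atom 17: O, bond orders sum to 2 (valence 2) → 0 H
Totals → C:13, H:18, Br:1, N:1, O:2.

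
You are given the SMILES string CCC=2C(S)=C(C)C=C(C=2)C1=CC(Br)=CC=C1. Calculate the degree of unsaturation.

Molecular formula: C15H15BrS.
DoU = (2C + 2 + N − H − X) / 2, where X is the halogen count and O/S are ignored.
    = (2·15 + 2 + 0 − 15 − 1) / 2 = 16 / 2 = 8.

8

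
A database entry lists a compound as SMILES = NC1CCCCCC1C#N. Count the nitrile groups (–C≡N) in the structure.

1

The nitrile motif appears at heavy-atom position 9 in the SMILES.
Other groups present: 1 primary amine.
Nitrile count: 1.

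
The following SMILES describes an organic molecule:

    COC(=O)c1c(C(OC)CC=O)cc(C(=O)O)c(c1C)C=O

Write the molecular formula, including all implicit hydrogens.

C15H16O7

Walk through each heavy atom and fill implicit hydrogens from standard valence (C 4, N 3, O 2, S 2, halogen 1); for lowercase aromatic atoms, an aromatic c carries 1 H when it has two neighbours and 0 H with three, and aromatic n carries 0 H:
  atom 1: C, bond orders sum to 1 (valence 4) → 3 H
  atom 2: O, bond orders sum to 2 (valence 2) → 0 H
  atom 3: C, bond orders sum to 4 (valence 4) → 0 H
  atom 4: O, bond orders sum to 2 (valence 2) → 0 H
  atom 5: aromatic c, 3 neighbours → 0 H
  atom 6: aromatic c, 3 neighbours → 0 H
  atom 7: C, bond orders sum to 3 (valence 4) → 1 H
  atom 8: O, bond orders sum to 2 (valence 2) → 0 H
  atom 9: C, bond orders sum to 1 (valence 4) → 3 H
  atom 10: C, bond orders sum to 2 (valence 4) → 2 H
  atom 11: C, bond orders sum to 3 (valence 4) → 1 H
  atom 12: O, bond orders sum to 2 (valence 2) → 0 H
  atom 13: aromatic c, 2 neighbours → 1 H
  atom 14: aromatic c, 3 neighbours → 0 H
  atom 15: C, bond orders sum to 4 (valence 4) → 0 H
  atom 16: O, bond orders sum to 2 (valence 2) → 0 H
  atom 17: O, bond orders sum to 1 (valence 2) → 1 H
  atom 18: aromatic c, 3 neighbours → 0 H
  atom 19: aromatic c, 3 neighbours → 0 H
  atom 20: C, bond orders sum to 1 (valence 4) → 3 H
  atom 21: C, bond orders sum to 3 (valence 4) → 1 H
  atom 22: O, bond orders sum to 2 (valence 2) → 0 H
Totals → C:15, H:16, O:7.
In Hill order: C15H16O7.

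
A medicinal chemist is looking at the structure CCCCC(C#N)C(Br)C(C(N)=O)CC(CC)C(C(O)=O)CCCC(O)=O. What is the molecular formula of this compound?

Walk through each heavy atom and fill implicit hydrogens from standard valence (C 4, N 3, O 2, S 2, halogen 1):
  atom 1: C, bond orders sum to 1 (valence 4) → 3 H
  atom 2: C, bond orders sum to 2 (valence 4) → 2 H
  atom 3: C, bond orders sum to 2 (valence 4) → 2 H
  atom 4: C, bond orders sum to 2 (valence 4) → 2 H
  atom 5: C, bond orders sum to 3 (valence 4) → 1 H
  atom 6: C, bond orders sum to 4 (valence 4) → 0 H
  atom 7: N, bond orders sum to 3 (valence 3) → 0 H
  atom 8: C, bond orders sum to 3 (valence 4) → 1 H
  atom 9: Br (halogen, monovalent) → 0 H
  atom 10: C, bond orders sum to 3 (valence 4) → 1 H
  atom 11: C, bond orders sum to 4 (valence 4) → 0 H
  atom 12: N, bond orders sum to 1 (valence 3) → 2 H
  atom 13: O, bond orders sum to 2 (valence 2) → 0 H
  atom 14: C, bond orders sum to 2 (valence 4) → 2 H
  atom 15: C, bond orders sum to 3 (valence 4) → 1 H
  atom 16: C, bond orders sum to 2 (valence 4) → 2 H
  atom 17: C, bond orders sum to 1 (valence 4) → 3 H
  atom 18: C, bond orders sum to 3 (valence 4) → 1 H
  atom 19: C, bond orders sum to 4 (valence 4) → 0 H
  atom 20: O, bond orders sum to 1 (valence 2) → 1 H
  atom 21: O, bond orders sum to 2 (valence 2) → 0 H
  atom 22: C, bond orders sum to 2 (valence 4) → 2 H
  atom 23: C, bond orders sum to 2 (valence 4) → 2 H
  atom 24: C, bond orders sum to 2 (valence 4) → 2 H
  atom 25: C, bond orders sum to 4 (valence 4) → 0 H
  atom 26: O, bond orders sum to 1 (valence 2) → 1 H
  atom 27: O, bond orders sum to 2 (valence 2) → 0 H
Totals → C:19, H:31, Br:1, N:2, O:5.
In Hill order: C19H31BrN2O5.

C19H31BrN2O5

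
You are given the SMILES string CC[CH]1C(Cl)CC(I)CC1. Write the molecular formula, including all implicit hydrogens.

Walk through each heavy atom and fill implicit hydrogens from standard valence (C 4, N 3, O 2, S 2, halogen 1):
  atom 1: C, bond orders sum to 1 (valence 4) → 3 H
  atom 2: C, bond orders sum to 2 (valence 4) → 2 H
  atom 3: C with explicit H count 1
  atom 4: C, bond orders sum to 3 (valence 4) → 1 H
  atom 5: Cl (halogen, monovalent) → 0 H
  atom 6: C, bond orders sum to 2 (valence 4) → 2 H
  atom 7: C, bond orders sum to 3 (valence 4) → 1 H
  atom 8: I (halogen, monovalent) → 0 H
  atom 9: C, bond orders sum to 2 (valence 4) → 2 H
  atom 10: C, bond orders sum to 2 (valence 4) → 2 H
Totals → C:8, H:14, Cl:1, I:1.
In Hill order: C8H14ClI.

C8H14ClI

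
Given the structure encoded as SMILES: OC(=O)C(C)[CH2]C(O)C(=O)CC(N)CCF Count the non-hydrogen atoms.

16

Every atom symbol written in the SMILES (organic subset) is one heavy atom; implicit H are not written.
Heavy atoms by element → C:10, F:1, N:1, O:4.
Total: 16.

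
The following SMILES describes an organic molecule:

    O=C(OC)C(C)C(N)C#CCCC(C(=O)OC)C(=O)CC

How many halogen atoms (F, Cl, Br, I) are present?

Scan the SMILES for the halogen motif — none present.
Groups that are present: 1 alkyne, 2 ester, 1 ketone, 1 primary amine.

0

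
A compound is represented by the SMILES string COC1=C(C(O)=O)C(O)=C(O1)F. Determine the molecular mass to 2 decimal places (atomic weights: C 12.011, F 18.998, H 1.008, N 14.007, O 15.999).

First, the molecular formula is C6H5FO5 (counting implicit H from valence).
  C: 6 × 12.011 = 72.066
  F: 1 × 18.998 = 18.998
  H: 5 × 1.008 = 5.040
  O: 5 × 15.999 = 79.995
Sum: 6×12.011 + 1×18.998 + 5×1.008 + 5×15.999 = 176.099 → 176.10 g/mol.

176.10 g/mol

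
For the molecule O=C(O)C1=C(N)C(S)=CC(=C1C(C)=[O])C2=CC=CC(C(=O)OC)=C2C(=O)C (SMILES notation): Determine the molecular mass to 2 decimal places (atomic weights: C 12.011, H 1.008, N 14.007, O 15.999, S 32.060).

First, the molecular formula is C19H17NO6S (counting implicit H from valence).
  C: 19 × 12.011 = 228.209
  H: 17 × 1.008 = 17.136
  N: 1 × 14.007 = 14.007
  O: 6 × 15.999 = 95.994
  S: 1 × 32.060 = 32.060
Sum: 19×12.011 + 17×1.008 + 1×14.007 + 6×15.999 + 1×32.060 = 387.406 → 387.41 g/mol.

387.41 g/mol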